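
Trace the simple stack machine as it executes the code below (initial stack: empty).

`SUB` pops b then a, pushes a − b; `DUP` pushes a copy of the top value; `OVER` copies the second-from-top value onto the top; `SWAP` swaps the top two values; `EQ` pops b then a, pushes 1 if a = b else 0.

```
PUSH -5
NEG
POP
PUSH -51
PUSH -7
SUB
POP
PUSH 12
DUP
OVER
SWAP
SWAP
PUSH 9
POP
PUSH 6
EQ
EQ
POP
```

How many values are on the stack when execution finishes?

PUSH -5  → [-5]
NEG      → [5]
POP      → []
PUSH -51 → [-51]
PUSH -7  → [-51, -7]
SUB      → [-44]
POP      → []
PUSH 12  → [12]
DUP      → [12, 12]
OVER     → [12, 12, 12]
SWAP     → [12, 12, 12]
SWAP     → [12, 12, 12]
PUSH 9   → [12, 12, 12, 9]
POP      → [12, 12, 12]
PUSH 6   → [12, 12, 12, 6]
EQ       → [12, 12, 0]
EQ       → [12, 0]
POP      → [12]

1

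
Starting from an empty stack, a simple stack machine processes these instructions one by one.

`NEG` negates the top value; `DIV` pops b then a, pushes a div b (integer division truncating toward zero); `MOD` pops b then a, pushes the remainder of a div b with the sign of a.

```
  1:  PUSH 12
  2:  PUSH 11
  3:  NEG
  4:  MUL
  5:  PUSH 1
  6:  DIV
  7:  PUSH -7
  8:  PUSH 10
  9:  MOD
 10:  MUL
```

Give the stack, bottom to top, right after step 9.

[-132, -7]

PUSH 12 -> [12]
PUSH 11 -> [12, 11]
NEG     -> [12, -11]
MUL     -> [-132]
PUSH 1  -> [-132, 1]
DIV     -> [-132]
PUSH -7 -> [-132, -7]
PUSH 10 -> [-132, -7, 10]
MOD     -> [-132, -7]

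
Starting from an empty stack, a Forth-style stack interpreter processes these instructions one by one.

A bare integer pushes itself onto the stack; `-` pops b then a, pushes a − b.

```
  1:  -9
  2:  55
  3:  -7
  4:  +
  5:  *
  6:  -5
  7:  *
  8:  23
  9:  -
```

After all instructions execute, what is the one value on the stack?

-9 -> [-9]
55 -> [-9, 55]
-7 -> [-9, 55, -7]
+  -> [-9, 48]
*  -> [-432]
-5 -> [-432, -5]
*  -> [2160]
23 -> [2160, 23]
-  -> [2137]

2137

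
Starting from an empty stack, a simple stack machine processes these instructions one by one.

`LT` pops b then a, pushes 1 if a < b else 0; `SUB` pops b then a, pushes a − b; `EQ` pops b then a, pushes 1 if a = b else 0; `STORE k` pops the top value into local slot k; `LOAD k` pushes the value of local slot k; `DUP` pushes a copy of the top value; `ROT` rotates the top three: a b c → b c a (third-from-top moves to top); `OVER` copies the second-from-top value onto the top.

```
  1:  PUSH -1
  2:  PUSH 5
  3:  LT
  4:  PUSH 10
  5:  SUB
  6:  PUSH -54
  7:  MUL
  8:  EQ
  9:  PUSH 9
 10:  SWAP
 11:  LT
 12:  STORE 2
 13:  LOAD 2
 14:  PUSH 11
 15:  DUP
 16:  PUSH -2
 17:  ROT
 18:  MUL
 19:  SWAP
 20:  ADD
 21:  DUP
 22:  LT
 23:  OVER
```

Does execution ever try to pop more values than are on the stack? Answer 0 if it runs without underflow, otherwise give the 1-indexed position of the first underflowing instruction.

8

PUSH -1   [-1]
PUSH 5    [-1, 5]
LT        [1]
PUSH 10   [1, 10]
SUB       [-9]
PUSH -54  [-9, -54]
MUL       [486]
EQ  — needs 2 operands, stack has 1 → underflow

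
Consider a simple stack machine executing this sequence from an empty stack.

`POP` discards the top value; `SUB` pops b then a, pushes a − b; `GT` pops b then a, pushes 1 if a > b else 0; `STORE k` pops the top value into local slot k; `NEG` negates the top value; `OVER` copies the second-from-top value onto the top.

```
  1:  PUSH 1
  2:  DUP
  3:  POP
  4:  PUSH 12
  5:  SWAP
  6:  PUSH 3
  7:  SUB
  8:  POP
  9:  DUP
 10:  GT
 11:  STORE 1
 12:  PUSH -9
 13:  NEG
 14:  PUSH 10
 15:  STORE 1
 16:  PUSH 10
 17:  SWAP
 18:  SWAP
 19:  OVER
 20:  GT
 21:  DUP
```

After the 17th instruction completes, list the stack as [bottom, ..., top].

PUSH 1  -> [1]
DUP     -> [1, 1]
POP     -> [1]
PUSH 12 -> [1, 12]
SWAP    -> [12, 1]
PUSH 3  -> [12, 1, 3]
SUB     -> [12, -2]
POP     -> [12]
DUP     -> [12, 12]
GT      -> [0]
STORE 1 -> []
PUSH -9 -> [-9]
NEG     -> [9]
PUSH 10 -> [9, 10]
STORE 1 -> [9]
PUSH 10 -> [9, 10]
SWAP    -> [10, 9]

[10, 9]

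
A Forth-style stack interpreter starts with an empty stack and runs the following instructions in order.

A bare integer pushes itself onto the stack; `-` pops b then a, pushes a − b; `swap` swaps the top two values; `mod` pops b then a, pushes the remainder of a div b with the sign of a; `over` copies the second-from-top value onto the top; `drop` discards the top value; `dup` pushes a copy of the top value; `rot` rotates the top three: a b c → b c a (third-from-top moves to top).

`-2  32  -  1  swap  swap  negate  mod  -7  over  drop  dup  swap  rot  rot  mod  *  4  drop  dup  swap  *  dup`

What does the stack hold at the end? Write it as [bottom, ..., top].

-2      [-2]
32      [-2, 32]
-       [-34]
1       [-34, 1]
swap    [1, -34]
swap    [-34, 1]
negate  [-34, -1]
mod     [0]
-7      [0, -7]
over    [0, -7, 0]
drop    [0, -7]
dup     [0, -7, -7]
swap    [0, -7, -7]
rot     [-7, -7, 0]
rot     [-7, 0, -7]
mod     [-7, 0]
*       [0]
4       [0, 4]
drop    [0]
dup     [0, 0]
swap    [0, 0]
*       [0]
dup     [0, 0]

[0, 0]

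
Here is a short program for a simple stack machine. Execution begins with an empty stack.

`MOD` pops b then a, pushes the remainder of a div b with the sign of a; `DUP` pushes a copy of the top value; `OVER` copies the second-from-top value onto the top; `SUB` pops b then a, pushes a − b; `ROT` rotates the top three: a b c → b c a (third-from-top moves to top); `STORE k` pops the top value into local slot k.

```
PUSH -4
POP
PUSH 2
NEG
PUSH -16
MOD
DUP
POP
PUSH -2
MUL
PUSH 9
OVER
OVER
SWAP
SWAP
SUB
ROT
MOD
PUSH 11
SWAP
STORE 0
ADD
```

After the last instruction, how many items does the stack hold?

PUSH -4  : [-4]
POP      : []
PUSH 2   : [2]
NEG      : [-2]
PUSH -16 : [-2, -16]
MOD      : [-2]
DUP      : [-2, -2]
POP      : [-2]
PUSH -2  : [-2, -2]
MUL      : [4]
PUSH 9   : [4, 9]
OVER     : [4, 9, 4]
OVER     : [4, 9, 4, 9]
SWAP     : [4, 9, 9, 4]
SWAP     : [4, 9, 4, 9]
SUB      : [4, 9, -5]
ROT      : [9, -5, 4]
MOD      : [9, -1]
PUSH 11  : [9, -1, 11]
SWAP     : [9, 11, -1]
STORE 0  : [9, 11]
ADD      : [20]

1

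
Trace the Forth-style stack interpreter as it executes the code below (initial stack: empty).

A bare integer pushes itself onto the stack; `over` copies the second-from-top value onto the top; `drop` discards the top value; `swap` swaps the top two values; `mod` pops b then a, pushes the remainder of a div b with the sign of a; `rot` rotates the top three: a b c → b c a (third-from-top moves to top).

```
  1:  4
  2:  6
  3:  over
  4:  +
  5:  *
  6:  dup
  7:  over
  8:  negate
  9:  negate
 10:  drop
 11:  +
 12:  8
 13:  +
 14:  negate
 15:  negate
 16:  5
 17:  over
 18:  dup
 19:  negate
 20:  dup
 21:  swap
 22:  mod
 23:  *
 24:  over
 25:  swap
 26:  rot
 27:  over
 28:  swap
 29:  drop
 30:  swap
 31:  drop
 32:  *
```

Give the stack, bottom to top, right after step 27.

4      → 4
6      → 4 6
over   → 4 6 4
+      → 4 10
*      → 40
dup    → 40 40
over   → 40 40 40
negate → 40 40 -40
negate → 40 40 40
drop   → 40 40
+      → 80
8      → 80 8
+      → 88
negate → -88
negate → 88
5      → 88 5
over   → 88 5 88
dup    → 88 5 88 88
negate → 88 5 88 -88
dup    → 88 5 88 -88 -88
swap   → 88 5 88 -88 -88
mod    → 88 5 88 0
*      → 88 5 0
over   → 88 5 0 5
swap   → 88 5 5 0
rot    → 88 5 0 5
over   → 88 5 0 5 0

[88, 5, 0, 5, 0]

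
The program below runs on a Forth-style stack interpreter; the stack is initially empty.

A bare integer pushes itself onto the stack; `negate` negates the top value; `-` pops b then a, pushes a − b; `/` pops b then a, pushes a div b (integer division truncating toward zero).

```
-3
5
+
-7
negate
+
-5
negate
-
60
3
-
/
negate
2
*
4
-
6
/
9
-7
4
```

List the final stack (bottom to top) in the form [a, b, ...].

-3      -3
5       -3 5
+       2
-7      2 -7
negate  2 7
+       9
-5      9 -5
negate  9 5
-       4
60      4 60
3       4 60 3
-       4 57
/       0
negate  0
2       0 2
*       0
4       0 4
-       -4
6       -4 6
/       0
9       0 9
-7      0 9 -7
4       0 9 -7 4

[0, 9, -7, 4]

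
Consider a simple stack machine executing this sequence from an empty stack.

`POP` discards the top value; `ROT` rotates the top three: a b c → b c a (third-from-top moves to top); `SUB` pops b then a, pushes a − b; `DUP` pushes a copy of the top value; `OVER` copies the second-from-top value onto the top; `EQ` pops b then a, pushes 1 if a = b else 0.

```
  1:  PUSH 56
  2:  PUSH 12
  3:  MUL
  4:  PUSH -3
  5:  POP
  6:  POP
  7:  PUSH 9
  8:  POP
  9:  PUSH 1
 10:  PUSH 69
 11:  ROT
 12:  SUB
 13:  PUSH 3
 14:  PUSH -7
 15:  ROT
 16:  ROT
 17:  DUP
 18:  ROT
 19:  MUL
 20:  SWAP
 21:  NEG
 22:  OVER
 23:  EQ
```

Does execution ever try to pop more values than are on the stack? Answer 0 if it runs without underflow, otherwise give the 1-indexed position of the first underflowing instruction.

11

PUSH 56 : 56
PUSH 12 : 56 12
MUL     : 672
PUSH -3 : 672 -3
POP     : 672
POP     : (empty)
PUSH 9  : 9
POP     : (empty)
PUSH 1  : 1
PUSH 69 : 1 69
ROT  — needs 3 operands, stack has 2 → underflow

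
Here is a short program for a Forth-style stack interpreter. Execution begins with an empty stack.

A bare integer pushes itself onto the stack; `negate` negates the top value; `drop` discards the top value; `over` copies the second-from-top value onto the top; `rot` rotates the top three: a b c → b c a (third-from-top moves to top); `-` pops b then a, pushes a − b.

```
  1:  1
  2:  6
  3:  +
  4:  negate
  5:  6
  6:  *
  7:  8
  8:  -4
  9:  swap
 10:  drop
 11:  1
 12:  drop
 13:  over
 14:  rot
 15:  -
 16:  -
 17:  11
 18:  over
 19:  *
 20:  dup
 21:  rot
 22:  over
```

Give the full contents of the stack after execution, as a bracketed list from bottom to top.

1       1
6       1 6
+       7
negate  -7
6       -7 6
*       -42
8       -42 8
-4      -42 8 -4
swap    -42 -4 8
drop    -42 -4
1       -42 -4 1
drop    -42 -4
over    -42 -4 -42
rot     -4 -42 -42
-       -4 0
-       -4
11      -4 11
over    -4 11 -4
*       -4 -44
dup     -4 -44 -44
rot     -44 -44 -4
over    -44 -44 -4 -44

[-44, -44, -4, -44]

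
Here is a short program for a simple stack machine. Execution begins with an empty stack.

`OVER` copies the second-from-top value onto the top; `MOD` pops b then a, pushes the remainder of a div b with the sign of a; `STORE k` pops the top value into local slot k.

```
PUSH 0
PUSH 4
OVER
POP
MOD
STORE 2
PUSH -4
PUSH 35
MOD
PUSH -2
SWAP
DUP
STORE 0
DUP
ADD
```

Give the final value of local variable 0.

-4

PUSH 0  : 0
PUSH 4  : 0 4
OVER    : 0 4 0
POP     : 0 4
MOD     : 0
STORE 2 : (empty)
PUSH -4 : -4
PUSH 35 : -4 35
MOD     : -4
PUSH -2 : -4 -2
SWAP    : -2 -4
DUP     : -2 -4 -4
STORE 0 : -2 -4
DUP     : -2 -4 -4
ADD     : -2 -8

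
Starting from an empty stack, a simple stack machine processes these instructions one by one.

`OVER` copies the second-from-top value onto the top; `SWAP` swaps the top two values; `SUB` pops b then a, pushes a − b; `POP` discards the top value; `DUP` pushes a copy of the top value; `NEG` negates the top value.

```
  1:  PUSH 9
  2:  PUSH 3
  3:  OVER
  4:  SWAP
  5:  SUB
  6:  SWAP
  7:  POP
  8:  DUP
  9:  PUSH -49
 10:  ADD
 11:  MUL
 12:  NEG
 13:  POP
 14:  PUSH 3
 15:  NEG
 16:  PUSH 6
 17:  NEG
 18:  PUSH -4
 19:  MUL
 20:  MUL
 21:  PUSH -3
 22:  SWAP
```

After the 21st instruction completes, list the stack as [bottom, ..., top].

[-72, -3]

PUSH 9   : 9
PUSH 3   : 9 3
OVER     : 9 3 9
SWAP     : 9 9 3
SUB      : 9 6
SWAP     : 6 9
POP      : 6
DUP      : 6 6
PUSH -49 : 6 6 -49
ADD      : 6 -43
MUL      : -258
NEG      : 258
POP      : (empty)
PUSH 3   : 3
NEG      : -3
PUSH 6   : -3 6
NEG      : -3 -6
PUSH -4  : -3 -6 -4
MUL      : -3 24
MUL      : -72
PUSH -3  : -72 -3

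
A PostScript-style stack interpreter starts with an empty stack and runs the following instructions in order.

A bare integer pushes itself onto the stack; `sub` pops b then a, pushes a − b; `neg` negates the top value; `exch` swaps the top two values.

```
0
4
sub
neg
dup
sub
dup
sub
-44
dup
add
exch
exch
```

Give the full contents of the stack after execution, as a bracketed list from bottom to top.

[0, -88]

0    → [0]
4    → [0, 4]
sub  → [-4]
neg  → [4]
dup  → [4, 4]
sub  → [0]
dup  → [0, 0]
sub  → [0]
-44  → [0, -44]
dup  → [0, -44, -44]
add  → [0, -88]
exch → [-88, 0]
exch → [0, -88]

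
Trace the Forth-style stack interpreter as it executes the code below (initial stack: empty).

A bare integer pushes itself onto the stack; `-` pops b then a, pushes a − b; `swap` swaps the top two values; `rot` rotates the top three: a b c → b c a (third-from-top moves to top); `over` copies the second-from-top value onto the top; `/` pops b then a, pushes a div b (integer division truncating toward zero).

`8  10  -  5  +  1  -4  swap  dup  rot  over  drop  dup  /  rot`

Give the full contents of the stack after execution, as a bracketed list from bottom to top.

8    → [8]
10   → [8, 10]
-    → [-2]
5    → [-2, 5]
+    → [3]
1    → [3, 1]
-4   → [3, 1, -4]
swap → [3, -4, 1]
dup  → [3, -4, 1, 1]
rot  → [3, 1, 1, -4]
over → [3, 1, 1, -4, 1]
drop → [3, 1, 1, -4]
dup  → [3, 1, 1, -4, -4]
/    → [3, 1, 1, 1]
rot  → [3, 1, 1, 1]

[3, 1, 1, 1]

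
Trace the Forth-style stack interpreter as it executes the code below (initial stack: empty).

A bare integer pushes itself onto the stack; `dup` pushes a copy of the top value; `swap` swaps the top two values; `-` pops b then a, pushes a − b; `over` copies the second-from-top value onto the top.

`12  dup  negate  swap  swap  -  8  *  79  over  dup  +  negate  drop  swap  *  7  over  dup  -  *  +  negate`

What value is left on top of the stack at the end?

-15168

12      12
dup     12 12
negate  12 -12
swap    -12 12
swap    12 -12
-       24
8       24 8
*       192
79      192 79
over    192 79 192
dup     192 79 192 192
+       192 79 384
negate  192 79 -384
drop    192 79
swap    79 192
*       15168
7       15168 7
over    15168 7 15168
dup     15168 7 15168 15168
-       15168 7 0
*       15168 0
+       15168
negate  -15168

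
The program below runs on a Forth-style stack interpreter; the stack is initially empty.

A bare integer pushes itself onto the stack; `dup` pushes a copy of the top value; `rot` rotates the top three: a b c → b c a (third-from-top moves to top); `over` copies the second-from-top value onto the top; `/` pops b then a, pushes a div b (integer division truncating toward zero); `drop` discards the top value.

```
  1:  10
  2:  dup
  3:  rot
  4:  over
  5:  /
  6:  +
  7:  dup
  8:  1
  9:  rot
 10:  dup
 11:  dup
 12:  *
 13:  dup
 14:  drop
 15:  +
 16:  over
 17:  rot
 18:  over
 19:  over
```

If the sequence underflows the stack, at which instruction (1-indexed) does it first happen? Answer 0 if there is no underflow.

3

10  → [10]
dup → [10, 10]
rot  — needs 3 operands, stack has 2 → underflow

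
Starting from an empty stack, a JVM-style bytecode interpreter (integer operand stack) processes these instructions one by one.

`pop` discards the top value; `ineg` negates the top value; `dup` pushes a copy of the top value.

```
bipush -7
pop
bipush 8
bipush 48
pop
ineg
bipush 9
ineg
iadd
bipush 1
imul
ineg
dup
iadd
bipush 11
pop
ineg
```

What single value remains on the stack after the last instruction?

bipush -7  -7
pop        (empty)
bipush 8   8
bipush 48  8 48
pop        8
ineg       -8
bipush 9   -8 9
ineg       -8 -9
iadd       -17
bipush 1   -17 1
imul       -17
ineg       17
dup        17 17
iadd       34
bipush 11  34 11
pop        34
ineg       -34

-34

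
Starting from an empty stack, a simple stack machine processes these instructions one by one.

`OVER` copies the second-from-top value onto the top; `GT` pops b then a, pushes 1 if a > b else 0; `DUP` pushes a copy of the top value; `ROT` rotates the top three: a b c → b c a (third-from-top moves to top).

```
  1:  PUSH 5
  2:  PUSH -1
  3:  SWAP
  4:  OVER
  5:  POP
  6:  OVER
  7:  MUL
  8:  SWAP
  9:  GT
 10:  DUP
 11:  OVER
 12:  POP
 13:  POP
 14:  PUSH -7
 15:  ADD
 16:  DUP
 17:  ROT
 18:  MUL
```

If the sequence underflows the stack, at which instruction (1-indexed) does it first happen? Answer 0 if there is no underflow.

PUSH 5  : [5]
PUSH -1 : [5, -1]
SWAP    : [-1, 5]
OVER    : [-1, 5, -1]
POP     : [-1, 5]
OVER    : [-1, 5, -1]
MUL     : [-1, -5]
SWAP    : [-5, -1]
GT      : [0]
DUP     : [0, 0]
OVER    : [0, 0, 0]
POP     : [0, 0]
POP     : [0]
PUSH -7 : [0, -7]
ADD     : [-7]
DUP     : [-7, -7]
ROT  — needs 3 operands, stack has 2 → underflow

17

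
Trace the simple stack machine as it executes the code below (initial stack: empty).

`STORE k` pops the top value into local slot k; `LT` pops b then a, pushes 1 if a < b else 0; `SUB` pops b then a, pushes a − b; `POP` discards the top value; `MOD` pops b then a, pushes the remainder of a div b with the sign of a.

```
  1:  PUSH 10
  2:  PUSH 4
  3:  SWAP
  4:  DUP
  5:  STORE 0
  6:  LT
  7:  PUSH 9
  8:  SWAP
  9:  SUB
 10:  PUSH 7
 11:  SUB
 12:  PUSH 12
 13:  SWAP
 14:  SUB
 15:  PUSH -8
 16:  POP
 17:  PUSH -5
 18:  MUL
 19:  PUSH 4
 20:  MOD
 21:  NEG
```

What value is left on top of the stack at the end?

PUSH 10 → [10]
PUSH 4  → [10, 4]
SWAP    → [4, 10]
DUP     → [4, 10, 10]
STORE 0 → [4, 10]
LT      → [1]
PUSH 9  → [1, 9]
SWAP    → [9, 1]
SUB     → [8]
PUSH 7  → [8, 7]
SUB     → [1]
PUSH 12 → [1, 12]
SWAP    → [12, 1]
SUB     → [11]
PUSH -8 → [11, -8]
POP     → [11]
PUSH -5 → [11, -5]
MUL     → [-55]
PUSH 4  → [-55, 4]
MOD     → [-3]
NEG     → [3]

3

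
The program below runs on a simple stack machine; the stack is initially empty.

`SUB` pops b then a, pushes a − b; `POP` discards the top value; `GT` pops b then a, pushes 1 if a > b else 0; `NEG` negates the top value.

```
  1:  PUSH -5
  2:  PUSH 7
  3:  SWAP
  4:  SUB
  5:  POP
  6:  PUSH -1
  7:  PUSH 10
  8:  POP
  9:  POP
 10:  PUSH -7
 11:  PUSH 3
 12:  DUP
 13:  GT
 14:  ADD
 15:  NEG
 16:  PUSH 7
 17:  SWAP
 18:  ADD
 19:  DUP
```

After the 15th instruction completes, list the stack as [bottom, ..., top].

PUSH -5 → -5
PUSH 7  → -5 7
SWAP    → 7 -5
SUB     → 12
POP     → (empty)
PUSH -1 → -1
PUSH 10 → -1 10
POP     → -1
POP     → (empty)
PUSH -7 → -7
PUSH 3  → -7 3
DUP     → -7 3 3
GT      → -7 0
ADD     → -7
NEG     → 7

[7]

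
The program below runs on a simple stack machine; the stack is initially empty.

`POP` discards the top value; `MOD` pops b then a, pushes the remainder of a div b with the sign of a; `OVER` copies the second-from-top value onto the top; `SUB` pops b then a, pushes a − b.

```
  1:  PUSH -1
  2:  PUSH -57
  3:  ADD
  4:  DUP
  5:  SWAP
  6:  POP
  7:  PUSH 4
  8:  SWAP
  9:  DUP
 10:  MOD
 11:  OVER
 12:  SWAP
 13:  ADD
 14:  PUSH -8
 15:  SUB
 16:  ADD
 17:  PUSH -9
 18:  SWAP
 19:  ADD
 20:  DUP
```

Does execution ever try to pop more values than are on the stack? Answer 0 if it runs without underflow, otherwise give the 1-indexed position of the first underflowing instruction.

0

PUSH -1  -> -1
PUSH -57 -> -1 -57
ADD      -> -58
DUP      -> -58 -58
SWAP     -> -58 -58
POP      -> -58
PUSH 4   -> -58 4
SWAP     -> 4 -58
DUP      -> 4 -58 -58
MOD      -> 4 0
OVER     -> 4 0 4
SWAP     -> 4 4 0
ADD      -> 4 4
PUSH -8  -> 4 4 -8
SUB      -> 4 12
ADD      -> 16
PUSH -9  -> 16 -9
SWAP     -> -9 16
ADD      -> 7
DUP      -> 7 7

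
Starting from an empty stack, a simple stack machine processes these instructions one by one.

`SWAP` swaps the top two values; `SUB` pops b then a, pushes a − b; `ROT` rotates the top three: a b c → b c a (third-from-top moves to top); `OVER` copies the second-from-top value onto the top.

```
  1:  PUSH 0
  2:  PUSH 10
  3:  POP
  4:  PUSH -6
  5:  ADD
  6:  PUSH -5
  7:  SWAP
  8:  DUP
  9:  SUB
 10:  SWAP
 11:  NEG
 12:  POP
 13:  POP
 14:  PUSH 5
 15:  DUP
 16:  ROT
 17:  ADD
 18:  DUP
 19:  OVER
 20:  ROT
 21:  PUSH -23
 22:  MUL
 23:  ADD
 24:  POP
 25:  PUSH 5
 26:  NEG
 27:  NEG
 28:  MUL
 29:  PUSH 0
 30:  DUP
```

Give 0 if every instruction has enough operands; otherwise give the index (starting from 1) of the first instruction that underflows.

16

PUSH 0  : 0
PUSH 10 : 0 10
POP     : 0
PUSH -6 : 0 -6
ADD     : -6
PUSH -5 : -6 -5
SWAP    : -5 -6
DUP     : -5 -6 -6
SUB     : -5 0
SWAP    : 0 -5
NEG     : 0 5
POP     : 0
POP     : (empty)
PUSH 5  : 5
DUP     : 5 5
ROT  — needs 3 operands, stack has 2 → underflow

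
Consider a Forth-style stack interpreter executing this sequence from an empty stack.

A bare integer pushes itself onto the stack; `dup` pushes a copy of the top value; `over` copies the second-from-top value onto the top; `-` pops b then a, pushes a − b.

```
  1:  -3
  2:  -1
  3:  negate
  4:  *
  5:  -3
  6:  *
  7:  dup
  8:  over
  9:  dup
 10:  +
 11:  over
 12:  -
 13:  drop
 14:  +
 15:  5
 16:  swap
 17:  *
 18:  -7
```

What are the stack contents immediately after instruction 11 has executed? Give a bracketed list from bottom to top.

-3      -3
-1      -3 -1
negate  -3 1
*       -3
-3      -3 -3
*       9
dup     9 9
over    9 9 9
dup     9 9 9 9
+       9 9 18
over    9 9 18 9

[9, 9, 18, 9]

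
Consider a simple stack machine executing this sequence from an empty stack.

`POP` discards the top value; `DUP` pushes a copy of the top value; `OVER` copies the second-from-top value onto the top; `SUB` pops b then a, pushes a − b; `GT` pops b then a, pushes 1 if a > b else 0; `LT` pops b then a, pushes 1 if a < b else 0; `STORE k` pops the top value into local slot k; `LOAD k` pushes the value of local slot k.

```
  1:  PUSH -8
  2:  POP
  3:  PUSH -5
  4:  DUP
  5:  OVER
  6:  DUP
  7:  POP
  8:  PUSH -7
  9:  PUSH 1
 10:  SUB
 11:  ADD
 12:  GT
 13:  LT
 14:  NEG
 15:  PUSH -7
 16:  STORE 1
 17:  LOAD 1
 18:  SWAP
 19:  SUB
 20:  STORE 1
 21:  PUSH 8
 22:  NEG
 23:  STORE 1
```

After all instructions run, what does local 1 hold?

PUSH -8  [-8]
POP      []
PUSH -5  [-5]
DUP      [-5, -5]
OVER     [-5, -5, -5]
DUP      [-5, -5, -5, -5]
POP      [-5, -5, -5]
PUSH -7  [-5, -5, -5, -7]
PUSH 1   [-5, -5, -5, -7, 1]
SUB      [-5, -5, -5, -8]
ADD      [-5, -5, -13]
GT       [-5, 1]
LT       [1]
NEG      [-1]
PUSH -7  [-1, -7]
STORE 1  [-1]
LOAD 1   [-1, -7]
SWAP     [-7, -1]
SUB      [-6]
STORE 1  []
PUSH 8   [8]
NEG      [-8]
STORE 1  []

-8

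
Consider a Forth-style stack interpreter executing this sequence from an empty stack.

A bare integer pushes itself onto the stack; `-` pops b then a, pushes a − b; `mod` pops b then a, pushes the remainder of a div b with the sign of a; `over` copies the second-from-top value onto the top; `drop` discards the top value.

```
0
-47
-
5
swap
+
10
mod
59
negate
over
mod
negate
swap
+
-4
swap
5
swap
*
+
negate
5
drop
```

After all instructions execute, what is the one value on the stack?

-11

0      -> [0]
-47    -> [0, -47]
-      -> [47]
5      -> [47, 5]
swap   -> [5, 47]
+      -> [52]
10     -> [52, 10]
mod    -> [2]
59     -> [2, 59]
negate -> [2, -59]
over   -> [2, -59, 2]
mod    -> [2, -1]
negate -> [2, 1]
swap   -> [1, 2]
+      -> [3]
-4     -> [3, -4]
swap   -> [-4, 3]
5      -> [-4, 3, 5]
swap   -> [-4, 5, 3]
*      -> [-4, 15]
+      -> [11]
negate -> [-11]
5      -> [-11, 5]
drop   -> [-11]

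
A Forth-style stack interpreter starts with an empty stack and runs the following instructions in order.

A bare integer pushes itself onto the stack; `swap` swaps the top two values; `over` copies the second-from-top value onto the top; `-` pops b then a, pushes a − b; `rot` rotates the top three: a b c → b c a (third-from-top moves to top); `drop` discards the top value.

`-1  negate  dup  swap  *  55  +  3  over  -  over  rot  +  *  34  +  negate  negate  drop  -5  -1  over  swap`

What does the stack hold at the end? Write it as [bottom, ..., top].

[-5, -5, -1]

-1      -1
negate  1
dup     1 1
swap    1 1
*       1
55      1 55
+       56
3       56 3
over    56 3 56
-       56 -53
over    56 -53 56
rot     -53 56 56
+       -53 112
*       -5936
34      -5936 34
+       -5902
negate  5902
negate  -5902
drop    (empty)
-5      -5
-1      -5 -1
over    -5 -1 -5
swap    -5 -5 -1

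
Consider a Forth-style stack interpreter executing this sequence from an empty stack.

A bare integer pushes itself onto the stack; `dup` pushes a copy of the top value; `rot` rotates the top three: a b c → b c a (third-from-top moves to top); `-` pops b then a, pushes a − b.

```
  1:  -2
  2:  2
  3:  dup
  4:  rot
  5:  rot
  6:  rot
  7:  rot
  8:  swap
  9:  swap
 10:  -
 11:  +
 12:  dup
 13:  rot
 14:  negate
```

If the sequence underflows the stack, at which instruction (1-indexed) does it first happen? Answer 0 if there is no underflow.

-2    [-2]
2     [-2, 2]
dup   [-2, 2, 2]
rot   [2, 2, -2]
rot   [2, -2, 2]
rot   [-2, 2, 2]
rot   [2, 2, -2]
swap  [2, -2, 2]
swap  [2, 2, -2]
-     [2, 4]
+     [6]
dup   [6, 6]
rot  — needs 3 operands, stack has 2 → underflow

13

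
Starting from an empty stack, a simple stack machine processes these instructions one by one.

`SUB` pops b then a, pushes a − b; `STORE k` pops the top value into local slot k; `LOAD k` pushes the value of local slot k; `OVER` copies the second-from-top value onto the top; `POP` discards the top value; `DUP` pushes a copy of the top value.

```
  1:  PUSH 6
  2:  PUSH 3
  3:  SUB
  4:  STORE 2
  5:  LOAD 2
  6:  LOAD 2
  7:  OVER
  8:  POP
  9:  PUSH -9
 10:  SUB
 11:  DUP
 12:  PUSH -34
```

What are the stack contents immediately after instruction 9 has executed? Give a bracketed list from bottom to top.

PUSH 6  -> [6]
PUSH 3  -> [6, 3]
SUB     -> [3]
STORE 2 -> []
LOAD 2  -> [3]
LOAD 2  -> [3, 3]
OVER    -> [3, 3, 3]
POP     -> [3, 3]
PUSH -9 -> [3, 3, -9]

[3, 3, -9]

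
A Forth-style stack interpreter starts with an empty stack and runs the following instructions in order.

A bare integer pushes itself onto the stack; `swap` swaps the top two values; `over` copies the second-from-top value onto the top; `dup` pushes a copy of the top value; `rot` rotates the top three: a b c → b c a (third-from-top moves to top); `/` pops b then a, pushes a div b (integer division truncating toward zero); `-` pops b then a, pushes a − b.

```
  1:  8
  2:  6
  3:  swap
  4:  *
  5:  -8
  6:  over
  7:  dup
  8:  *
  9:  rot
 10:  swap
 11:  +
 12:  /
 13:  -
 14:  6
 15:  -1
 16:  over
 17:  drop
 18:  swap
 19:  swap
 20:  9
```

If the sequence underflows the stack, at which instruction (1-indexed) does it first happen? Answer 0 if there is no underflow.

13

8    → 8
6    → 8 6
swap → 6 8
*    → 48
-8   → 48 -8
over → 48 -8 48
dup  → 48 -8 48 48
*    → 48 -8 2304
rot  → -8 2304 48
swap → -8 48 2304
+    → -8 2352
/    → 0
-  — needs 2 operands, stack has 1 → underflow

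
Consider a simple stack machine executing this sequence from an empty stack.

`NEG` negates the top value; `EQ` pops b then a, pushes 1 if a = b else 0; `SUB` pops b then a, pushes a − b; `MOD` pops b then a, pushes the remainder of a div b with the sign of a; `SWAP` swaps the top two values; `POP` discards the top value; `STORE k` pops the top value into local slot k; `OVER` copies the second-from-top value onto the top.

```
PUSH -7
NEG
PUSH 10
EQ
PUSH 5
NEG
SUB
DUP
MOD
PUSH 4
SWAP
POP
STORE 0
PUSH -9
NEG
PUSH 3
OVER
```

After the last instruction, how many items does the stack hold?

3

PUSH -7 : -7
NEG     : 7
PUSH 10 : 7 10
EQ      : 0
PUSH 5  : 0 5
NEG     : 0 -5
SUB     : 5
DUP     : 5 5
MOD     : 0
PUSH 4  : 0 4
SWAP    : 4 0
POP     : 4
STORE 0 : (empty)
PUSH -9 : -9
NEG     : 9
PUSH 3  : 9 3
OVER    : 9 3 9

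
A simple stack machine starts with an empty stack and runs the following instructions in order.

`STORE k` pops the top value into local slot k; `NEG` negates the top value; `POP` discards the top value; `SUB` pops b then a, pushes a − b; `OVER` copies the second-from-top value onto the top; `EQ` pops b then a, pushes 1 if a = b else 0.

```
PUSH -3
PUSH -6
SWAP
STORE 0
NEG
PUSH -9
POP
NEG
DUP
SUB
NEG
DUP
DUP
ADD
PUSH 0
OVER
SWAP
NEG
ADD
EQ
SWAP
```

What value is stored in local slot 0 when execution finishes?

PUSH -3 -> [-3]
PUSH -6 -> [-3, -6]
SWAP    -> [-6, -3]
STORE 0 -> [-6]
NEG     -> [6]
PUSH -9 -> [6, -9]
POP     -> [6]
NEG     -> [-6]
DUP     -> [-6, -6]
SUB     -> [0]
NEG     -> [0]
DUP     -> [0, 0]
DUP     -> [0, 0, 0]
ADD     -> [0, 0]
PUSH 0  -> [0, 0, 0]
OVER    -> [0, 0, 0, 0]
SWAP    -> [0, 0, 0, 0]
NEG     -> [0, 0, 0, 0]
ADD     -> [0, 0, 0]
EQ      -> [0, 1]
SWAP    -> [1, 0]

-3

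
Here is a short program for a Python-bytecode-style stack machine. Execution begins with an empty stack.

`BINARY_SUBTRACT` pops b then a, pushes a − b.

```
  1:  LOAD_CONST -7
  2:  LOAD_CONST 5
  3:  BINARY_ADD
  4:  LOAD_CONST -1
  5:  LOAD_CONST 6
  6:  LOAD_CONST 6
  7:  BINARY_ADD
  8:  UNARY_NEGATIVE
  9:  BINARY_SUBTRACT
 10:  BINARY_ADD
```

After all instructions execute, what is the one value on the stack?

9

LOAD_CONST -7   → [-7]
LOAD_CONST 5    → [-7, 5]
BINARY_ADD      → [-2]
LOAD_CONST -1   → [-2, -1]
LOAD_CONST 6    → [-2, -1, 6]
LOAD_CONST 6    → [-2, -1, 6, 6]
BINARY_ADD      → [-2, -1, 12]
UNARY_NEGATIVE  → [-2, -1, -12]
BINARY_SUBTRACT → [-2, 11]
BINARY_ADD      → [9]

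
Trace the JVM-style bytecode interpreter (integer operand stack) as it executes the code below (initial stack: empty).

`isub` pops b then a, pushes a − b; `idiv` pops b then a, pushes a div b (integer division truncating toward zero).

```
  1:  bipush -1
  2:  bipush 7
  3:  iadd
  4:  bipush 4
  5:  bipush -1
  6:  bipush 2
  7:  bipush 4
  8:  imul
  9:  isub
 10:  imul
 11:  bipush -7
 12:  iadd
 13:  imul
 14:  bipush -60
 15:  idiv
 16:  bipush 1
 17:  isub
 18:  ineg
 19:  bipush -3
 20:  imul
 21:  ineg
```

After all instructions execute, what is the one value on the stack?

-9

bipush -1   -1
bipush 7    -1 7
iadd        6
bipush 4    6 4
bipush -1   6 4 -1
bipush 2    6 4 -1 2
bipush 4    6 4 -1 2 4
imul        6 4 -1 8
isub        6 4 -9
imul        6 -36
bipush -7   6 -36 -7
iadd        6 -43
imul        -258
bipush -60  -258 -60
idiv        4
bipush 1    4 1
isub        3
ineg        -3
bipush -3   -3 -3
imul        9
ineg        -9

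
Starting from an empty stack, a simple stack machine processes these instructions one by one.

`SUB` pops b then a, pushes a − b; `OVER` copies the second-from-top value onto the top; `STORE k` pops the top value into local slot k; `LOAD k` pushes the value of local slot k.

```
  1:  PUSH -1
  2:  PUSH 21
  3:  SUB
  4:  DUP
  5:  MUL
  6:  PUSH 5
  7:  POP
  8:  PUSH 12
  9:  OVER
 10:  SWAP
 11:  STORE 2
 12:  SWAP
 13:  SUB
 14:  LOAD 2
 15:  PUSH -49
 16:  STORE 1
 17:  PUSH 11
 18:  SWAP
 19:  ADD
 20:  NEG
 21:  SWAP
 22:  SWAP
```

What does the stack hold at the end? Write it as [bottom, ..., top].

PUSH -1   -1
PUSH 21   -1 21
SUB       -22
DUP       -22 -22
MUL       484
PUSH 5    484 5
POP       484
PUSH 12   484 12
OVER      484 12 484
SWAP      484 484 12
STORE 2   484 484
SWAP      484 484
SUB       0
LOAD 2    0 12
PUSH -49  0 12 -49
STORE 1   0 12
PUSH 11   0 12 11
SWAP      0 11 12
ADD       0 23
NEG       0 -23
SWAP      -23 0
SWAP      0 -23

[0, -23]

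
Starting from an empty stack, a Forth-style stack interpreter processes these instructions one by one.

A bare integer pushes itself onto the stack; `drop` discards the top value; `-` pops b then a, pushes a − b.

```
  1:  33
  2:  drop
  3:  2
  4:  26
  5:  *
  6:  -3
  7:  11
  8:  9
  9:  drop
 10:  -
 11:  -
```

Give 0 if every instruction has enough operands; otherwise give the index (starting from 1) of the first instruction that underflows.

0

33   -> [33]
drop -> []
2    -> [2]
26   -> [2, 26]
*    -> [52]
-3   -> [52, -3]
11   -> [52, -3, 11]
9    -> [52, -3, 11, 9]
drop -> [52, -3, 11]
-    -> [52, -14]
-    -> [66]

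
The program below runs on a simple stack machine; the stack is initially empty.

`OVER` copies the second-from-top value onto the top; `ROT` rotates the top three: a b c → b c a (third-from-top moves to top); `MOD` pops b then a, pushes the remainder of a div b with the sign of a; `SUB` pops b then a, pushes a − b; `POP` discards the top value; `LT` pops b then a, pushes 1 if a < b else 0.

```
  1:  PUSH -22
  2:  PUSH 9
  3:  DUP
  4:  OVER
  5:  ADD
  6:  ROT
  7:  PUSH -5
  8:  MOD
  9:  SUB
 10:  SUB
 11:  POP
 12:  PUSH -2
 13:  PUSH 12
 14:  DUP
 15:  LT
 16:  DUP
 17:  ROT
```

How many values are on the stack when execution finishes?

3

PUSH -22 : [-22]
PUSH 9   : [-22, 9]
DUP      : [-22, 9, 9]
OVER     : [-22, 9, 9, 9]
ADD      : [-22, 9, 18]
ROT      : [9, 18, -22]
PUSH -5  : [9, 18, -22, -5]
MOD      : [9, 18, -2]
SUB      : [9, 20]
SUB      : [-11]
POP      : []
PUSH -2  : [-2]
PUSH 12  : [-2, 12]
DUP      : [-2, 12, 12]
LT       : [-2, 0]
DUP      : [-2, 0, 0]
ROT      : [0, 0, -2]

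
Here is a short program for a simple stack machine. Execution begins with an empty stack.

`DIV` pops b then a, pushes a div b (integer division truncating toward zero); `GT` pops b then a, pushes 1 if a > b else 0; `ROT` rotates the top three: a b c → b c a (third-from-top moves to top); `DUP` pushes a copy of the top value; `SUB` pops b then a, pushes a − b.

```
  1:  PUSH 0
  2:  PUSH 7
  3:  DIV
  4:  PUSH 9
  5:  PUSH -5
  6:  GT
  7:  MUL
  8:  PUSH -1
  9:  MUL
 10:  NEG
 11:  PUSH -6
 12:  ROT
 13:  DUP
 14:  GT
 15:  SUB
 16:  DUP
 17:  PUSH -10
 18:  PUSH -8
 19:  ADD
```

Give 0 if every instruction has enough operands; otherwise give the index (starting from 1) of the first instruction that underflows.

PUSH 0  -> 0
PUSH 7  -> 0 7
DIV     -> 0
PUSH 9  -> 0 9
PUSH -5 -> 0 9 -5
GT      -> 0 1
MUL     -> 0
PUSH -1 -> 0 -1
MUL     -> 0
NEG     -> 0
PUSH -6 -> 0 -6
ROT  — needs 3 operands, stack has 2 → underflow

12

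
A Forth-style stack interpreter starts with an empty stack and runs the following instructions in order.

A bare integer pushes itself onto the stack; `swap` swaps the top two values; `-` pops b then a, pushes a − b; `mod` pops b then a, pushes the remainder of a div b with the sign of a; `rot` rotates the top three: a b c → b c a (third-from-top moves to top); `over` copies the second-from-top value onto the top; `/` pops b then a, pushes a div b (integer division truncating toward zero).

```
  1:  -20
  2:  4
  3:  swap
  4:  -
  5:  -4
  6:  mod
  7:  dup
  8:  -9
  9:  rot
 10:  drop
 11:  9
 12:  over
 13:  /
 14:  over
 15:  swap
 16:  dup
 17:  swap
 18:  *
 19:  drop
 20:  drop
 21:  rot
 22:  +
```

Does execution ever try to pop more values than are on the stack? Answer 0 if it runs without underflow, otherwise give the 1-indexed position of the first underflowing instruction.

21

-20   -20
4     -20 4
swap  4 -20
-     24
-4    24 -4
mod   0
dup   0 0
-9    0 0 -9
rot   0 -9 0
drop  0 -9
9     0 -9 9
over  0 -9 9 -9
/     0 -9 -1
over  0 -9 -1 -9
swap  0 -9 -9 -1
dup   0 -9 -9 -1 -1
swap  0 -9 -9 -1 -1
*     0 -9 -9 1
drop  0 -9 -9
drop  0 -9
rot  — needs 3 operands, stack has 2 → underflow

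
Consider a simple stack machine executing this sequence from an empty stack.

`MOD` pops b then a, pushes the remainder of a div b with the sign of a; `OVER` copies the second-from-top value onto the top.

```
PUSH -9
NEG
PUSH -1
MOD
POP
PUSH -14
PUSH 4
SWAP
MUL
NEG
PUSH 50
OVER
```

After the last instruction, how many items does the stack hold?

3

PUSH -9  → -9
NEG      → 9
PUSH -1  → 9 -1
MOD      → 0
POP      → (empty)
PUSH -14 → -14
PUSH 4   → -14 4
SWAP     → 4 -14
MUL      → -56
NEG      → 56
PUSH 50  → 56 50
OVER     → 56 50 56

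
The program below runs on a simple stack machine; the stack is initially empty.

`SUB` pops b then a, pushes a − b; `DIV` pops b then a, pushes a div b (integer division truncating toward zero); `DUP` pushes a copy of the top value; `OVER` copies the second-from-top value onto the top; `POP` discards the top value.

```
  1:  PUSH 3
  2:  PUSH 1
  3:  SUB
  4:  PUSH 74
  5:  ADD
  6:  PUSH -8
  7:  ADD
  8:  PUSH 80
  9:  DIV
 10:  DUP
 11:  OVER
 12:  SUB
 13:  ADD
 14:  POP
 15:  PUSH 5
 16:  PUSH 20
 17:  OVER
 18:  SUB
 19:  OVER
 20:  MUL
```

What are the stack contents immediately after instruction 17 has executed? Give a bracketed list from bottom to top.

PUSH 3  -> 3
PUSH 1  -> 3 1
SUB     -> 2
PUSH 74 -> 2 74
ADD     -> 76
PUSH -8 -> 76 -8
ADD     -> 68
PUSH 80 -> 68 80
DIV     -> 0
DUP     -> 0 0
OVER    -> 0 0 0
SUB     -> 0 0
ADD     -> 0
POP     -> (empty)
PUSH 5  -> 5
PUSH 20 -> 5 20
OVER    -> 5 20 5

[5, 20, 5]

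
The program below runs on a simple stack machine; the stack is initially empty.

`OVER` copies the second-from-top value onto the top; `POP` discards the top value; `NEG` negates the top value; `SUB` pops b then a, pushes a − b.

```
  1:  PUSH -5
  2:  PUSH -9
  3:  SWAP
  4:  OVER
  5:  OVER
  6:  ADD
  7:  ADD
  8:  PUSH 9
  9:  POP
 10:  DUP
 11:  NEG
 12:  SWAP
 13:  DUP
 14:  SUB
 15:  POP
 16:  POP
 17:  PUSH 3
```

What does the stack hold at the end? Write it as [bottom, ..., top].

[-9, 3]

PUSH -5 : [-5]
PUSH -9 : [-5, -9]
SWAP    : [-9, -5]
OVER    : [-9, -5, -9]
OVER    : [-9, -5, -9, -5]
ADD     : [-9, -5, -14]
ADD     : [-9, -19]
PUSH 9  : [-9, -19, 9]
POP     : [-9, -19]
DUP     : [-9, -19, -19]
NEG     : [-9, -19, 19]
SWAP    : [-9, 19, -19]
DUP     : [-9, 19, -19, -19]
SUB     : [-9, 19, 0]
POP     : [-9, 19]
POP     : [-9]
PUSH 3  : [-9, 3]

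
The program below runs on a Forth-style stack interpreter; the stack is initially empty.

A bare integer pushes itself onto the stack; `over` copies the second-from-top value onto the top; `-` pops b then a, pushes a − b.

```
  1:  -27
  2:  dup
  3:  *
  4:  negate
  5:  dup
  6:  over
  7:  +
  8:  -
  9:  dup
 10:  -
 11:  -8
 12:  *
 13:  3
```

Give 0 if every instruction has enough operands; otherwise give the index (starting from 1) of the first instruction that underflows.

0

-27     -27
dup     -27 -27
*       729
negate  -729
dup     -729 -729
over    -729 -729 -729
+       -729 -1458
-       729
dup     729 729
-       0
-8      0 -8
*       0
3       0 3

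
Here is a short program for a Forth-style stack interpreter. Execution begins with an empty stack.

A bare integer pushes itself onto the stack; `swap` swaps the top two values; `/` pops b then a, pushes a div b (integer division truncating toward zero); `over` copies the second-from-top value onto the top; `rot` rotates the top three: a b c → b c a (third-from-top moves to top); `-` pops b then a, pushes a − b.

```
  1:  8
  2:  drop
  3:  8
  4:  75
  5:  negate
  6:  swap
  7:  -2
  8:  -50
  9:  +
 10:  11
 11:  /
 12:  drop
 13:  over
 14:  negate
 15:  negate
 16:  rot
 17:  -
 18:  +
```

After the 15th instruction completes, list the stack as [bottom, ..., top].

8       [8]
drop    []
8       [8]
75      [8, 75]
negate  [8, -75]
swap    [-75, 8]
-2      [-75, 8, -2]
-50     [-75, 8, -2, -50]
+       [-75, 8, -52]
11      [-75, 8, -52, 11]
/       [-75, 8, -4]
drop    [-75, 8]
over    [-75, 8, -75]
negate  [-75, 8, 75]
negate  [-75, 8, -75]

[-75, 8, -75]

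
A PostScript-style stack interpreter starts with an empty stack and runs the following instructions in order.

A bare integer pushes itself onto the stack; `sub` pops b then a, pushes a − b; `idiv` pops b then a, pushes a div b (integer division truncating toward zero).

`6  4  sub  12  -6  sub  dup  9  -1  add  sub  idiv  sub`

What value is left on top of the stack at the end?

6    : [6]
4    : [6, 4]
sub  : [2]
12   : [2, 12]
-6   : [2, 12, -6]
sub  : [2, 18]
dup  : [2, 18, 18]
9    : [2, 18, 18, 9]
-1   : [2, 18, 18, 9, -1]
add  : [2, 18, 18, 8]
sub  : [2, 18, 10]
idiv : [2, 1]
sub  : [1]

1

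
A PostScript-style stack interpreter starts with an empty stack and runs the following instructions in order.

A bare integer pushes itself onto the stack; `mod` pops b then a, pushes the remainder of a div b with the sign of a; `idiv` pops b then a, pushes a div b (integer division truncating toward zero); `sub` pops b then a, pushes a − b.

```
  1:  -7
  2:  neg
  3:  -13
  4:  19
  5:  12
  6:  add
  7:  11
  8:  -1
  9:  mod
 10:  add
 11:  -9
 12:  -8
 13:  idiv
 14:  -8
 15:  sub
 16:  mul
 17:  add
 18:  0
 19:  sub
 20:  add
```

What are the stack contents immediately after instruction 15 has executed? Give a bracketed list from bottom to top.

-7   → -7
neg  → 7
-13  → 7 -13
19   → 7 -13 19
12   → 7 -13 19 12
add  → 7 -13 31
11   → 7 -13 31 11
-1   → 7 -13 31 11 -1
mod  → 7 -13 31 0
add  → 7 -13 31
-9   → 7 -13 31 -9
-8   → 7 -13 31 -9 -8
idiv → 7 -13 31 1
-8   → 7 -13 31 1 -8
sub  → 7 -13 31 9

[7, -13, 31, 9]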